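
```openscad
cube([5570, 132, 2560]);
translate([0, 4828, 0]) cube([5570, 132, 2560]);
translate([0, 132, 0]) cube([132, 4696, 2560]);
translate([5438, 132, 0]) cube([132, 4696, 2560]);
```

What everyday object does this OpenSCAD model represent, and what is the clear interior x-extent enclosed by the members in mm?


A house (or room) frame. The interior width is 5306 mm.

Four 2560 mm walls enclosing a rectangle with no floor or roof — a room or house frame. Outside width is 5570 mm and wall thickness is 132 mm, so the interior width is 5570 − 2 × 132 = 5306 mm.


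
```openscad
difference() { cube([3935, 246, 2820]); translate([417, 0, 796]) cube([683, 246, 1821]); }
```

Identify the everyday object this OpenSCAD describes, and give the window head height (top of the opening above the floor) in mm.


A wall with a window opening. The window head height is 2617 mm.

A wall with a rectangular opening subtracted — a window. Sill at z = 796, opening 1821 mm tall, so the head is at 796 + 1821 = 2617 mm.


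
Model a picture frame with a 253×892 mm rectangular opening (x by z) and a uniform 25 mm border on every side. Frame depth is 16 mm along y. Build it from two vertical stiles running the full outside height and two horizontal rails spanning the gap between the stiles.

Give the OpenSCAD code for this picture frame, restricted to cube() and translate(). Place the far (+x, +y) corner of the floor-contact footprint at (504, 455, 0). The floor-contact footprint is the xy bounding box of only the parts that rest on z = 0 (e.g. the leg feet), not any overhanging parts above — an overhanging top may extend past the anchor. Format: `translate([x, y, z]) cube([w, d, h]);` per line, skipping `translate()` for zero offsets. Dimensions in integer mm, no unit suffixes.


translate([201, 439, 0]) cube([25, 16, 942]);
translate([479, 439, 0]) cube([25, 16, 942]);
translate([226, 439, 0]) cube([253, 16, 25]);
translate([226, 439, 917]) cube([253, 16, 25]);


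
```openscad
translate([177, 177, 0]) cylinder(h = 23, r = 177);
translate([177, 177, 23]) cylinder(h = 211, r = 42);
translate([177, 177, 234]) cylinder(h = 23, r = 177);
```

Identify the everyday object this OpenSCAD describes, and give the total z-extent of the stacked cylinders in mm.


A spool. The overall height is 257 mm.

Three coaxial cylinders, large–small–large — a spool. Two 23 mm flanges and a 211 mm core give 23 + 211 + 23 = 257 mm.


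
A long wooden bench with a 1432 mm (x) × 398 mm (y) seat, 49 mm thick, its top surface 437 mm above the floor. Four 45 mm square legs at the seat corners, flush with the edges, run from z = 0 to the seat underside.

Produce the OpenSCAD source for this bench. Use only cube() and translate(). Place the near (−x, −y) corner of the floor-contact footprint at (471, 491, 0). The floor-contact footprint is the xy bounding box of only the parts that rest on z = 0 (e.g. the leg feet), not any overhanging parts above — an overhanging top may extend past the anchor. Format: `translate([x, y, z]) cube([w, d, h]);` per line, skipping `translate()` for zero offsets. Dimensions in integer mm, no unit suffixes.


// leg_h = 437 − 49 = 388
translate([471, 491, 388]) cube([1432, 398, 49]);
translate([471, 491, 0]) cube([45, 45, 388]);
translate([471, 844, 0]) cube([45, 45, 388]);
translate([1858, 491, 0]) cube([45, 45, 388]);
translate([1858, 844, 0]) cube([45, 45, 388]);


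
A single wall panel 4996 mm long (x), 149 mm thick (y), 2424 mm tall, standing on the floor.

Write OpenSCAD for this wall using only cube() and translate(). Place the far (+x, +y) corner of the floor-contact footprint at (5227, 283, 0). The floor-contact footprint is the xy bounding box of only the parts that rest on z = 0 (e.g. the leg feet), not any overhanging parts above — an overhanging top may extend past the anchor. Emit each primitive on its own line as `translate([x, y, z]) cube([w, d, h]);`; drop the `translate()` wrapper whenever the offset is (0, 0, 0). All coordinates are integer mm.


translate([231, 134, 0]) cube([4996, 149, 2424]);


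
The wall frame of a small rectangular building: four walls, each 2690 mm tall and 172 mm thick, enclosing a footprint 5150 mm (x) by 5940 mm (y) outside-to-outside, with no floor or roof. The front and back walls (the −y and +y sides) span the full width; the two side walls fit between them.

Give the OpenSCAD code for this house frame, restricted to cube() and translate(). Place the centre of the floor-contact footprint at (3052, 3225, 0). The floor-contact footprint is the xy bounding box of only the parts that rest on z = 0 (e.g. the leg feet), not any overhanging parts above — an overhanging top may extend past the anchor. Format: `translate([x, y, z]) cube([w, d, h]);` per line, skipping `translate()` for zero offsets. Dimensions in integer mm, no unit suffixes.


translate([477, 255, 0]) cube([5150, 172, 2690]);
translate([477, 6023, 0]) cube([5150, 172, 2690]);
translate([477, 427, 0]) cube([172, 5596, 2690]);
translate([5455, 427, 0]) cube([172, 5596, 2690]);


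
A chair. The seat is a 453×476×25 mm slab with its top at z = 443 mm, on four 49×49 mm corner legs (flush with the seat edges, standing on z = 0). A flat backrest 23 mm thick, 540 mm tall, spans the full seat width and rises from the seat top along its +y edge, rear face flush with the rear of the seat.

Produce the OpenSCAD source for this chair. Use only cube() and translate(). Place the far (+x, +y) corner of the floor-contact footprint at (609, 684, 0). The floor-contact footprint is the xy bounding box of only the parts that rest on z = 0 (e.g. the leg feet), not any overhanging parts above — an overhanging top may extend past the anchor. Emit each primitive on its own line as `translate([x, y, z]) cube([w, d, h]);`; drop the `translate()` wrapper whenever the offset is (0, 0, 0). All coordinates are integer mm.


// leg_h = 443 - 25 = 418
translate([156, 208, 418]) cube([453, 476, 25]);
translate([156, 208, 0]) cube([49, 49, 418]);
translate([560, 208, 0]) cube([49, 49, 418]);
translate([156, 635, 0]) cube([49, 49, 418]);
translate([560, 635, 0]) cube([49, 49, 418]);
translate([156, 661, 443]) cube([453, 23, 540]);


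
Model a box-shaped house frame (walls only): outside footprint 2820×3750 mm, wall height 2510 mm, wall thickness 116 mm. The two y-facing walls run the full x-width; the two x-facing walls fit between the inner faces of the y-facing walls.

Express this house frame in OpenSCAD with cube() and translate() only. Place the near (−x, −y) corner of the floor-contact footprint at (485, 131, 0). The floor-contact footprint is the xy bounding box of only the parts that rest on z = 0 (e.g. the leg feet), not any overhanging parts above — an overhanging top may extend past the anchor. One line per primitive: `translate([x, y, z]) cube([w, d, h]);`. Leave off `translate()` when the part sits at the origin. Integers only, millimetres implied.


translate([485, 131, 0]) cube([2820, 116, 2510]);
translate([485, 3765, 0]) cube([2820, 116, 2510]);
translate([485, 247, 0]) cube([116, 3518, 2510]);
translate([3189, 247, 0]) cube([116, 3518, 2510]);


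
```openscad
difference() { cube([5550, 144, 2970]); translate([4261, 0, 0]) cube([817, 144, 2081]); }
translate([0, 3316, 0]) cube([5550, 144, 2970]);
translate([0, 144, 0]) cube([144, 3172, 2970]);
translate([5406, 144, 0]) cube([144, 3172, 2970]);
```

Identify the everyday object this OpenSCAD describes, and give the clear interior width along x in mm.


A single room. The interior width is 5262 mm.

Four walls enclosing a rectangle with a door in the front wall — a room. Outside width 5550 minus two 144 mm walls gives 5262 mm.


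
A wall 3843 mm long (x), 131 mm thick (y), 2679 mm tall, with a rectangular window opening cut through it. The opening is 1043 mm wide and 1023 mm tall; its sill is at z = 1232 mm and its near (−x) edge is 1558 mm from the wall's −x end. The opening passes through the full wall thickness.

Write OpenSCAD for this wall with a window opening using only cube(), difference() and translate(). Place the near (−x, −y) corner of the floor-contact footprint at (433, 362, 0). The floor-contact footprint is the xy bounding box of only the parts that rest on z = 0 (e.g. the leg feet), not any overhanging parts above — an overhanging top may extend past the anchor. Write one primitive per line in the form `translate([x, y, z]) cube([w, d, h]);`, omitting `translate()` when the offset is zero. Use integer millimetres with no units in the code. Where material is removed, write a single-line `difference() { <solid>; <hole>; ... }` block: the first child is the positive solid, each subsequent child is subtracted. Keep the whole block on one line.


difference() { translate([433, 362, 0]) cube([3843, 131, 2679]); translate([1991, 362, 1232]) cube([1043, 131, 1023]); }


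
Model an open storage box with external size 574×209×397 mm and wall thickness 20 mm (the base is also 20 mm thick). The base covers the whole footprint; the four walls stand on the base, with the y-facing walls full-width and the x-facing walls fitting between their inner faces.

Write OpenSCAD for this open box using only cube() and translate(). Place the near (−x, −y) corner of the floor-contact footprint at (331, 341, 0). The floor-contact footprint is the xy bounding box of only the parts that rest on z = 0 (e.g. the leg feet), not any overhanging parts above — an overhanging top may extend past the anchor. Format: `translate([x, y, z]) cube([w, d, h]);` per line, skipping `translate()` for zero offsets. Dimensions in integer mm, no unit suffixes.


translate([331, 341, 0]) cube([574, 209, 20]);
translate([331, 341, 20]) cube([574, 20, 377]);
translate([331, 530, 20]) cube([574, 20, 377]);
translate([331, 361, 20]) cube([20, 169, 377]);
translate([885, 361, 20]) cube([20, 169, 377]);


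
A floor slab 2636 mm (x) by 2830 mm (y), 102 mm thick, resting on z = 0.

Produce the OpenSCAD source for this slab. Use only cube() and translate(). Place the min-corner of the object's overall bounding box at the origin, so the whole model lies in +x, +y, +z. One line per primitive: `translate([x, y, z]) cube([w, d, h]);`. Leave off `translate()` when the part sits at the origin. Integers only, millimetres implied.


cube([2636, 2830, 102]);


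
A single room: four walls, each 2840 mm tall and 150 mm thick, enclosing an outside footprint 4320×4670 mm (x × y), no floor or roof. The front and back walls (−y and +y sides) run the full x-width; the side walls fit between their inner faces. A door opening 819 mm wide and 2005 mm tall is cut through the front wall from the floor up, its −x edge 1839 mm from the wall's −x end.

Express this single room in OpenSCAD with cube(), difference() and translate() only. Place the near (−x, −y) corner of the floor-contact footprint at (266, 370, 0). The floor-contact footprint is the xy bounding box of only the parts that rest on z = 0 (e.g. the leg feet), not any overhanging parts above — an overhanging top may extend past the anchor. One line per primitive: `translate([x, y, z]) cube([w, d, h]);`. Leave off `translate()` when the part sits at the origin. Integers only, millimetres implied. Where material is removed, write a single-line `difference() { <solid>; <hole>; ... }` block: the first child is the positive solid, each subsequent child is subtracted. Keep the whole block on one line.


difference() { translate([266, 370, 0]) cube([4320, 150, 2840]); translate([2105, 370, 0]) cube([819, 150, 2005]); }
translate([266, 4890, 0]) cube([4320, 150, 2840]);
translate([266, 520, 0]) cube([150, 4370, 2840]);
translate([4436, 520, 0]) cube([150, 4370, 2840]);


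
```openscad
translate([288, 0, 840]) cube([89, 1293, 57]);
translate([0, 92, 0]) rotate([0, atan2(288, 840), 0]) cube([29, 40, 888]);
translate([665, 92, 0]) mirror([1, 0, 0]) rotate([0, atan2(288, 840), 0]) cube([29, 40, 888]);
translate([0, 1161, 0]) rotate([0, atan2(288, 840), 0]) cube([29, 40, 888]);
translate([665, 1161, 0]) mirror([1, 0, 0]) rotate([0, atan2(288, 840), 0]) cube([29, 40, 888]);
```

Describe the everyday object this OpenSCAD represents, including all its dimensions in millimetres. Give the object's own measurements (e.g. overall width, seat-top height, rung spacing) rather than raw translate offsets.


A sawhorse. A 89×1293×57 mm beam (x, y, z) sits on two A-frame leg pairs. Each pair is two raked legs of 29×40 mm section (40 mm along y) splaying symmetrically in x. Each leg rises 840 mm vertically over 288 mm of horizontal reach and is 888 mm long along its own axis. Every leg's outer bottom edge rests on the floor and its outer top edge meets a bottom edge of the beam — the left legs (tilting toward +x) meet the beam's −x bottom edge, the right legs (their mirror images, tilting toward −x) meet its +x bottom edge — so the leg tops tuck under the beam, the beam's underside is 840 mm above the floor, and the feet are 665 mm apart outside-to-outside with the beam centred between them. The two leg pairs are set in 92 mm from either end of the beam.


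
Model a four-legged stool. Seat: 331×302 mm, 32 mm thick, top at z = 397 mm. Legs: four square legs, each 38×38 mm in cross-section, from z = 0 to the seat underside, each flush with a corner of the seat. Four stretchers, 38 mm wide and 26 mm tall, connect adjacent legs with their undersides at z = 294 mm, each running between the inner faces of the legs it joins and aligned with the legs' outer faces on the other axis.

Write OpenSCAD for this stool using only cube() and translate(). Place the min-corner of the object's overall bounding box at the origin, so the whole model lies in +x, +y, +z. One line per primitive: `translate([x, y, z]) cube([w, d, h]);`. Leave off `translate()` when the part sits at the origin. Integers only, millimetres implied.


translate([0, 0, 365]) cube([331, 302, 32]);
cube([38, 38, 365]);
translate([293, 0, 0]) cube([38, 38, 365]);
translate([0, 264, 0]) cube([38, 38, 365]);
translate([293, 264, 0]) cube([38, 38, 365]);
translate([38, 0, 294]) cube([255, 38, 26]);
translate([38, 264, 294]) cube([255, 38, 26]);
translate([0, 38, 294]) cube([38, 226, 26]);
translate([293, 38, 294]) cube([38, 226, 26]);


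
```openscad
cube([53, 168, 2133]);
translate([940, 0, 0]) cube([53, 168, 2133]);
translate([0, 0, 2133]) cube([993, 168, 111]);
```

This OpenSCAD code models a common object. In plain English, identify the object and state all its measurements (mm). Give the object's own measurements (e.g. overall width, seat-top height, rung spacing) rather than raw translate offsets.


A door frame. The clear opening is 887 mm wide and 2133 mm high. Two 53 mm wide jambs, 168 mm deep, stand either side of the opening from the floor to the top of the opening. A 111 mm thick head sits across the top of both jambs, spanning the full outside width of the frame.


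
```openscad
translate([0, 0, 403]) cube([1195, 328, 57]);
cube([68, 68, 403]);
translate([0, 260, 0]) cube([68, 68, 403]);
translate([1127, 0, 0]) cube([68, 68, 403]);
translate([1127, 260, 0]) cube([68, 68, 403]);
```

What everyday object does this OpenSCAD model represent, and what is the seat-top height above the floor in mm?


A bench. The seat-top height is 460 mm.

A long slab on four corner posts — a bench. The slab sits at z = 403 with thickness 57, so the top is 403 + 57 = 460 mm.


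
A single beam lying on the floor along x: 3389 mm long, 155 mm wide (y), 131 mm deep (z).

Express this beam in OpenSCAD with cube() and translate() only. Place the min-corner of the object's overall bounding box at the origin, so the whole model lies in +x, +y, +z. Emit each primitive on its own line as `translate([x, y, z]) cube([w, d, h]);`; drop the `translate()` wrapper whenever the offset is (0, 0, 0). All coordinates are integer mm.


cube([3389, 155, 131]);


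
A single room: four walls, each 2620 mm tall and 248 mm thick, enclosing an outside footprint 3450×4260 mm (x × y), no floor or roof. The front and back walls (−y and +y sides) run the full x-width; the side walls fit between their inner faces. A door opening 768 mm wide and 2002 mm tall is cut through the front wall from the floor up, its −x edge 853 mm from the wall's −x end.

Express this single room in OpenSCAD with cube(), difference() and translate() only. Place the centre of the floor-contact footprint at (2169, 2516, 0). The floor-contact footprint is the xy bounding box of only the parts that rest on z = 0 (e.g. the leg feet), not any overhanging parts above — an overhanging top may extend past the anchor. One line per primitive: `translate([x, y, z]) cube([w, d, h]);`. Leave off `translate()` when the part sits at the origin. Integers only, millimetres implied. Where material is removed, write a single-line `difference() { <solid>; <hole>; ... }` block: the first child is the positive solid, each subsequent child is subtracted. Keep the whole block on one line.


difference() { translate([444, 386, 0]) cube([3450, 248, 2620]); translate([1297, 386, 0]) cube([768, 248, 2002]); }
translate([444, 4398, 0]) cube([3450, 248, 2620]);
translate([444, 634, 0]) cube([248, 3764, 2620]);
translate([3646, 634, 0]) cube([248, 3764, 2620]);


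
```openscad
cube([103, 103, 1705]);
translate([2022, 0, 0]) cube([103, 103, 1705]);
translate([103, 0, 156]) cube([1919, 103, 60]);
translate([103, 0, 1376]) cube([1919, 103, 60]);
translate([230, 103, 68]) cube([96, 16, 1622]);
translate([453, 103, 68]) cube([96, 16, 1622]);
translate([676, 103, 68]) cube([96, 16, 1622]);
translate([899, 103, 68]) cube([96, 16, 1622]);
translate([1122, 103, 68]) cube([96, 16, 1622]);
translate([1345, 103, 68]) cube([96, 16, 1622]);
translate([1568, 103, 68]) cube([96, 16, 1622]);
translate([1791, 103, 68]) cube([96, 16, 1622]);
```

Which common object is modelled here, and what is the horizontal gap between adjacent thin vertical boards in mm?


A fence section. The picket gap is 127 mm.

Two posts, two rails, 8 pickets — a fence section. Span 1919 mm holds 8 pickets of 96 mm with 9 equal gaps: ⌊(1919 − 8·96) / 9⌋ = 127 mm.


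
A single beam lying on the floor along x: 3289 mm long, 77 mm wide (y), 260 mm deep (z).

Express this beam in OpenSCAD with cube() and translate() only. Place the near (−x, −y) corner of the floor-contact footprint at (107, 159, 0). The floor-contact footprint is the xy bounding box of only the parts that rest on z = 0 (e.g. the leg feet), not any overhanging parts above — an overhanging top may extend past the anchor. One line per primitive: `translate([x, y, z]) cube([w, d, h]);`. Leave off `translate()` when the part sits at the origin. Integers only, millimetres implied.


translate([107, 159, 0]) cube([3289, 77, 260]);


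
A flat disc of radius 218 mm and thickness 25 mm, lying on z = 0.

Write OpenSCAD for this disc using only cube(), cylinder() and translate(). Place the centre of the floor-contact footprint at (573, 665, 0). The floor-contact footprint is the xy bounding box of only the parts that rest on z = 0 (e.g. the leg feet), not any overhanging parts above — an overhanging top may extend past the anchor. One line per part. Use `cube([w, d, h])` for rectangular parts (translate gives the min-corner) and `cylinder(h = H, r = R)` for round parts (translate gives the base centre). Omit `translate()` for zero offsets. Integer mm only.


translate([573, 665, 0]) cylinder(h = 25, r = 218);


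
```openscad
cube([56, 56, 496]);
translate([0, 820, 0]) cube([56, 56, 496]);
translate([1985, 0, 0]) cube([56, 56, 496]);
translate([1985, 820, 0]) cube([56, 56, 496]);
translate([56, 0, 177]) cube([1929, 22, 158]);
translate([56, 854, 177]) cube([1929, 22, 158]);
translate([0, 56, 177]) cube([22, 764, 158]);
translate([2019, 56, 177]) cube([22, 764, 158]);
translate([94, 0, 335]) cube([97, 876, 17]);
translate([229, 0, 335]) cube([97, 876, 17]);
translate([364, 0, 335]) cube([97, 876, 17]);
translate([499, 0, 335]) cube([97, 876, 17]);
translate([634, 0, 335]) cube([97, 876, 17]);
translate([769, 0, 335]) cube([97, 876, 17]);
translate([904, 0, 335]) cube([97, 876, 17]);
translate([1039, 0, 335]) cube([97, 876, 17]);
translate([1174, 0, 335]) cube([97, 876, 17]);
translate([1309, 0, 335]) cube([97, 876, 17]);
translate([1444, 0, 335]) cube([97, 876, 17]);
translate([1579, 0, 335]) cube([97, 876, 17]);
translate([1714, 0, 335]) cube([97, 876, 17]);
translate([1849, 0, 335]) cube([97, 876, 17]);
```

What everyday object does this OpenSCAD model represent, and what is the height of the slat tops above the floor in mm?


A bed frame. The slat-top height is 352 mm.

Four posts, four rails, and a row of slats — a bed frame. Slats sit on the rails at z = 177 + 158 = 335; with slat thickness 17, the top is 352 mm.


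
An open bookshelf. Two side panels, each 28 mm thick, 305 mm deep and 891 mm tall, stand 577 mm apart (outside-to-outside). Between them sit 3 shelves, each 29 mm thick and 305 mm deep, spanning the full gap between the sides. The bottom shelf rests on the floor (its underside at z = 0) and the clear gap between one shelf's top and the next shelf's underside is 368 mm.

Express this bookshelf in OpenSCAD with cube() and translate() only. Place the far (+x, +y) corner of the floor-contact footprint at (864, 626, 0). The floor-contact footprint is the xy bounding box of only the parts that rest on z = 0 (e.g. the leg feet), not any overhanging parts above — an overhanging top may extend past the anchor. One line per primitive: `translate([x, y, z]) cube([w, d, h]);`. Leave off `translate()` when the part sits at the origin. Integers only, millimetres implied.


translate([287, 321, 0]) cube([28, 305, 891]);
translate([836, 321, 0]) cube([28, 305, 891]);
translate([315, 321, 0]) cube([521, 305, 29]);
translate([315, 321, 397]) cube([521, 305, 29]);
translate([315, 321, 794]) cube([521, 305, 29]);


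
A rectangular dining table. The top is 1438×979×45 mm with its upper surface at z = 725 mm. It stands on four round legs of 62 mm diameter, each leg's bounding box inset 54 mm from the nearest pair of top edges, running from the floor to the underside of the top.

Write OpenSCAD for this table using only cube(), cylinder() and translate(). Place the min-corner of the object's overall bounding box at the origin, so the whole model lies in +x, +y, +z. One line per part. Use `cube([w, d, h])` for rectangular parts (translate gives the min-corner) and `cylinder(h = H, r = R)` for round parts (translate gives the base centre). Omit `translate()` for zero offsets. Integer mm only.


// leg_h = 725 - 45 = 680
translate([0, 0, 680]) cube([1438, 979, 45]);
translate([85, 85, 0]) cylinder(h = 680, r = 31);
translate([1353, 85, 0]) cylinder(h = 680, r = 31);
translate([85, 894, 0]) cylinder(h = 680, r = 31);
translate([1353, 894, 0]) cylinder(h = 680, r = 31);


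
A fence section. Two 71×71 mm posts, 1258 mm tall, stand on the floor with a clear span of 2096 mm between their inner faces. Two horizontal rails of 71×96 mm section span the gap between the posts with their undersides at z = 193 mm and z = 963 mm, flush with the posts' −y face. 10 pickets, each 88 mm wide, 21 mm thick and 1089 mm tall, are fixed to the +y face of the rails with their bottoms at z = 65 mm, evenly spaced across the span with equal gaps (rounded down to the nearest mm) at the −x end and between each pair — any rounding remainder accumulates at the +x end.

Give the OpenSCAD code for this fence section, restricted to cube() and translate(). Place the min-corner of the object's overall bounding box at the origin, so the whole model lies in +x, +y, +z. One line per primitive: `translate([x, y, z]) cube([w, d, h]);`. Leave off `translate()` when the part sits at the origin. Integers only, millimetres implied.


cube([71, 71, 1258]);
translate([2167, 0, 0]) cube([71, 71, 1258]);
translate([71, 0, 193]) cube([2096, 71, 96]);
translate([71, 0, 963]) cube([2096, 71, 96]);
translate([181, 71, 65]) cube([88, 21, 1089]);
translate([379, 71, 65]) cube([88, 21, 1089]);
translate([577, 71, 65]) cube([88, 21, 1089]);
translate([775, 71, 65]) cube([88, 21, 1089]);
translate([973, 71, 65]) cube([88, 21, 1089]);
translate([1171, 71, 65]) cube([88, 21, 1089]);
translate([1369, 71, 65]) cube([88, 21, 1089]);
translate([1567, 71, 65]) cube([88, 21, 1089]);
translate([1765, 71, 65]) cube([88, 21, 1089]);
translate([1963, 71, 65]) cube([88, 21, 1089]);


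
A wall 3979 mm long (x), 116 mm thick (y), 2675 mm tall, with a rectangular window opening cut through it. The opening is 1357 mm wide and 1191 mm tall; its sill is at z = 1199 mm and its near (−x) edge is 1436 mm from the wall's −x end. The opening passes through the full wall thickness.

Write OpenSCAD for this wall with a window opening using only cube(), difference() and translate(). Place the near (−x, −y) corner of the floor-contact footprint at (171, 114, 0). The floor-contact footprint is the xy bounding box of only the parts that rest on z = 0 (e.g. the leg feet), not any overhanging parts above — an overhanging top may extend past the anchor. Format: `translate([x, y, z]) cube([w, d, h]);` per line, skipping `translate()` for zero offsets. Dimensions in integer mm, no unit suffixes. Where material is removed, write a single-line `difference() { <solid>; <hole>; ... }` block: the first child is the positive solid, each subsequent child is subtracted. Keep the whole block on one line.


difference() { translate([171, 114, 0]) cube([3979, 116, 2675]); translate([1607, 114, 1199]) cube([1357, 116, 1191]); }


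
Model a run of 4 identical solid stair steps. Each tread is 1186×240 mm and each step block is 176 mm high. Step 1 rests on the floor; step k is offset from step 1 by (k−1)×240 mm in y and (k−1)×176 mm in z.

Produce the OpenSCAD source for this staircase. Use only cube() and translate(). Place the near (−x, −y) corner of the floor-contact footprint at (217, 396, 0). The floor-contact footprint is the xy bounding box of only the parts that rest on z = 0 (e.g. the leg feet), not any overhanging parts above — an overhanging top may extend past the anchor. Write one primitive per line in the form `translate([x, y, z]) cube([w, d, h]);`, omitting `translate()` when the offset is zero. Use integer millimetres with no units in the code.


translate([217, 396, 0]) cube([1186, 240, 176]);
translate([217, 636, 176]) cube([1186, 240, 176]);
translate([217, 876, 352]) cube([1186, 240, 176]);
translate([217, 1116, 528]) cube([1186, 240, 176]);


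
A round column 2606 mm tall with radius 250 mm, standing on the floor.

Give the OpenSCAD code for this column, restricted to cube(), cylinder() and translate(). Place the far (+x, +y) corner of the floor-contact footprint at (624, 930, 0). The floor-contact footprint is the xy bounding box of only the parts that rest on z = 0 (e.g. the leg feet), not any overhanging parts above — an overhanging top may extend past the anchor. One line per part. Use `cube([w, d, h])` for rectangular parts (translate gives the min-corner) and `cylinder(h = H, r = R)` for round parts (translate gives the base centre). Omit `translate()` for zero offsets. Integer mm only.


translate([374, 680, 0]) cylinder(h = 2606, r = 250);


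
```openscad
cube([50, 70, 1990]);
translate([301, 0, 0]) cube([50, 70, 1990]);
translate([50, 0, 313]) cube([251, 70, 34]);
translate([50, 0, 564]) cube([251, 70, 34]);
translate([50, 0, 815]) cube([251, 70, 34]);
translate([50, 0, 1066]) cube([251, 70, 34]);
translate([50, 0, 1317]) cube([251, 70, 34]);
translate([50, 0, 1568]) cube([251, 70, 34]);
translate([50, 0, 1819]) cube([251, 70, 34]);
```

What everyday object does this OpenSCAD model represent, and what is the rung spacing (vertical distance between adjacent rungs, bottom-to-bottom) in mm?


A ladder. The rung spacing is 251 mm.

Two tall 50×70 posts with 7 short bars between them — a ladder. Adjacent rungs sit at z = 313 and z = 564, so the spacing is 564 − 313 = 251 mm.


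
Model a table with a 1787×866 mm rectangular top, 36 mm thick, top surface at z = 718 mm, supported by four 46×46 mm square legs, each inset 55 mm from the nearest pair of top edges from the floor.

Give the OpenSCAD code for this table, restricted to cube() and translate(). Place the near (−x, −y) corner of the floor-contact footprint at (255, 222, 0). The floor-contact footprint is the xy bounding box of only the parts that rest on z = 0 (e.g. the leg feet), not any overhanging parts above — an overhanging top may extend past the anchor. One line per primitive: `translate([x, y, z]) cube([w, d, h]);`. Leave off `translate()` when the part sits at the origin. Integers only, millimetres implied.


// leg_h = 718 - 36 = 682
translate([200, 167, 682]) cube([1787, 866, 36]);
translate([255, 222, 0]) cube([46, 46, 682]);
translate([1886, 222, 0]) cube([46, 46, 682]);
translate([255, 932, 0]) cube([46, 46, 682]);
translate([1886, 932, 0]) cube([46, 46, 682]);


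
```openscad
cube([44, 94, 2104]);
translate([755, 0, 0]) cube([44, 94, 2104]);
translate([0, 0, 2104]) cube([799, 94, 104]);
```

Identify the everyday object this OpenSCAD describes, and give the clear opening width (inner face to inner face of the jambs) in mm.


A door frame. The clear opening width is 711 mm.

Two 2104 mm tall posts with a header on top — a door frame. The left jamb is 44 mm wide at x = 0; the right jamb starts at x = 755. The clear opening is 755 − 44 = 711 mm.


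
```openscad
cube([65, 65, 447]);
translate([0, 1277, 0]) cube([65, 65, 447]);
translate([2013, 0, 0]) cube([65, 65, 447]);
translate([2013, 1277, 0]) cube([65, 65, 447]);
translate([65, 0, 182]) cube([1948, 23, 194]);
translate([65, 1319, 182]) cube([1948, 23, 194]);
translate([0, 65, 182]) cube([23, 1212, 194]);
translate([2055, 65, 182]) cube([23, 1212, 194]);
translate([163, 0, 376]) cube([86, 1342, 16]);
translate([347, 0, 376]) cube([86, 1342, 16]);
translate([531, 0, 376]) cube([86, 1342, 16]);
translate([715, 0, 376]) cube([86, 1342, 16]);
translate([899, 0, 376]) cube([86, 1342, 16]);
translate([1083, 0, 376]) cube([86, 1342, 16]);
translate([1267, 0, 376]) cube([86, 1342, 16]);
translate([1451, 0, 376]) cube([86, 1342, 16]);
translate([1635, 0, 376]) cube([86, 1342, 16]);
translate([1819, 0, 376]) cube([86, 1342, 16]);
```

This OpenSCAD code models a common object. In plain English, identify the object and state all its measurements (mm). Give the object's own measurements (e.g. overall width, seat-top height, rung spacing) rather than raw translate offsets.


A bed frame 2078 mm long (x) by 1342 mm wide (y). Four 65×65 mm corner posts, 447 mm tall, at the corners of the footprint. Four rails of 23 mm thickness and 194 mm height run between adjacent posts with their undersides at z = 182 mm, their outer faces flush with the outside of the frame (the two x-running rails run between the posts' inner faces; the two y-running rails run between the posts' inner faces). 10 slats, each 86 mm wide (x) and 16 mm thick, lie across the top of the two x-running rails, running the full 1342 mm width of the frame in y; along x they sit between the end posts with a 98 mm gap after the −x posts and between neighbouring slats, leaving 108 mm before the +x posts.


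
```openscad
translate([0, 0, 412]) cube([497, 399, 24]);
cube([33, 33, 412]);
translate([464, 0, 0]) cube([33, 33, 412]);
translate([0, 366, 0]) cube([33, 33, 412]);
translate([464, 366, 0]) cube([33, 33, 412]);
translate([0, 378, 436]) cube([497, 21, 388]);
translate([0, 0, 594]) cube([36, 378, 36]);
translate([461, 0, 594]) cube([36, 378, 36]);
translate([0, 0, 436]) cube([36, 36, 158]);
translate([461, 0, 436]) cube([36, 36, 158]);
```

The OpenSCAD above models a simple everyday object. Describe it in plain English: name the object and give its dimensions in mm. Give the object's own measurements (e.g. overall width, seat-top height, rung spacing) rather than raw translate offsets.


A chair. The seat is a 497×399×24 mm slab with its top at z = 436 mm, on four 33×33 mm corner legs (flush with the seat edges, standing on z = 0). A flat backrest 21 mm thick, 388 mm tall, spans the full seat width and rises from the seat top along its +y edge, rear face flush with the rear of the seat. Two armrests of 36×36 mm section run along each side from the seat's front edge to the front of the backrest, top faces 194 mm above the seat top and outer faces flush with the seat's x-edges; a 36×36 mm post under the front of each armrest stands on the seat at the front corner.


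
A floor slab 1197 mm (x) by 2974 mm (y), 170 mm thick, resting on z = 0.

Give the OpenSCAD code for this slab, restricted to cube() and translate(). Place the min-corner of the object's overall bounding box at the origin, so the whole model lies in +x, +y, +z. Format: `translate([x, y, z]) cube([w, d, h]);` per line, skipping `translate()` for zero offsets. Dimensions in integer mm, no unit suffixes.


cube([1197, 2974, 170]);


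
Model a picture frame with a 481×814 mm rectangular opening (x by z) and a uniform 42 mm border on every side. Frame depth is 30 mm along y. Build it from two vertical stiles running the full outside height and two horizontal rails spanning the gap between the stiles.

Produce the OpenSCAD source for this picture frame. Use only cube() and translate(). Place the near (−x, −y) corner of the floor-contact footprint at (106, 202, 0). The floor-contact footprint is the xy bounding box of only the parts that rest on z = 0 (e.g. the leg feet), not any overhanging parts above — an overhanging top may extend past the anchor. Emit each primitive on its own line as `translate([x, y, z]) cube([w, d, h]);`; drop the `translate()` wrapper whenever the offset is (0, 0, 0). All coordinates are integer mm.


translate([106, 202, 0]) cube([42, 30, 898]);
translate([629, 202, 0]) cube([42, 30, 898]);
translate([148, 202, 0]) cube([481, 30, 42]);
translate([148, 202, 856]) cube([481, 30, 42]);


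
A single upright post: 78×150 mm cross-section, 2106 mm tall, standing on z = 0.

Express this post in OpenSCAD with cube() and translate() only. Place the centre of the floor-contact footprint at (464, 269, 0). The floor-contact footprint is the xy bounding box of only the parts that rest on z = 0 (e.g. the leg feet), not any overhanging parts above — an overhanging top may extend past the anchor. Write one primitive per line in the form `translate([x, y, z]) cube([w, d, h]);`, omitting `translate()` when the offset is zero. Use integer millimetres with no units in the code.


translate([425, 194, 0]) cube([78, 150, 2106]);


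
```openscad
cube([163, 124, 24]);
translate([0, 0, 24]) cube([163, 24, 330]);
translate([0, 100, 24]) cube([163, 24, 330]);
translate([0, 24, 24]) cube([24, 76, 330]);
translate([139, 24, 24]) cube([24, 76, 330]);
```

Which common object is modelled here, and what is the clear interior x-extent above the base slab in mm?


An open box. The internal width is 115 mm.

A 163×124 base slab with four walls standing on it — an open box. The base is 163 mm wide and the walls are 24 mm thick, so the internal width is 163 − 2 × 24 = 115 mm.


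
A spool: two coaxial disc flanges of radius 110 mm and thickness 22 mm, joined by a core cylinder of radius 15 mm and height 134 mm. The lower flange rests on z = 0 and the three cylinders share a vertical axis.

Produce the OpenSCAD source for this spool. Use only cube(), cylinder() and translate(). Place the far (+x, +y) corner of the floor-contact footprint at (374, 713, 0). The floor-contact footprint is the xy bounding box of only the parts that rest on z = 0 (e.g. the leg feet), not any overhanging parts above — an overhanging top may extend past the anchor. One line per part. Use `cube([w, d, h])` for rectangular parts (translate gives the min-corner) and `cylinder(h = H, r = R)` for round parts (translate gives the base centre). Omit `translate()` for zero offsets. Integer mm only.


translate([264, 603, 0]) cylinder(h = 22, r = 110);
translate([264, 603, 22]) cylinder(h = 134, r = 15);
translate([264, 603, 156]) cylinder(h = 22, r = 110);


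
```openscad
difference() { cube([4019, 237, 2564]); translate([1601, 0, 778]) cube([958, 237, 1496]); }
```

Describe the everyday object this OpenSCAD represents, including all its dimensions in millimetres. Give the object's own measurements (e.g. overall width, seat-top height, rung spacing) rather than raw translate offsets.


A wall 4019 mm long (x), 237 mm thick (y), 2564 mm tall, with a rectangular window opening cut through it. The opening is 958 mm wide and 1496 mm tall; its sill is at z = 778 mm and its near (−x) edge is 1601 mm from the wall's −x end. The opening passes through the full wall thickness.


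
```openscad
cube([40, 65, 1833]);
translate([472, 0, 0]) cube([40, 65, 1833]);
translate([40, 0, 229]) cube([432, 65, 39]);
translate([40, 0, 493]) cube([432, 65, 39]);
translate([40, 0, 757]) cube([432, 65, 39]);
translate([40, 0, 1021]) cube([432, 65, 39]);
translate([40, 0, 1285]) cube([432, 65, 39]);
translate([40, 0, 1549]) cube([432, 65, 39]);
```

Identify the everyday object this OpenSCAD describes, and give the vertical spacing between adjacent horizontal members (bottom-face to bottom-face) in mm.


A ladder. The rung spacing is 264 mm.

Two tall 40×65 posts with 6 short bars between them — a ladder. Adjacent rungs sit at z = 229 and z = 493, so the spacing is 493 − 229 = 264 mm.


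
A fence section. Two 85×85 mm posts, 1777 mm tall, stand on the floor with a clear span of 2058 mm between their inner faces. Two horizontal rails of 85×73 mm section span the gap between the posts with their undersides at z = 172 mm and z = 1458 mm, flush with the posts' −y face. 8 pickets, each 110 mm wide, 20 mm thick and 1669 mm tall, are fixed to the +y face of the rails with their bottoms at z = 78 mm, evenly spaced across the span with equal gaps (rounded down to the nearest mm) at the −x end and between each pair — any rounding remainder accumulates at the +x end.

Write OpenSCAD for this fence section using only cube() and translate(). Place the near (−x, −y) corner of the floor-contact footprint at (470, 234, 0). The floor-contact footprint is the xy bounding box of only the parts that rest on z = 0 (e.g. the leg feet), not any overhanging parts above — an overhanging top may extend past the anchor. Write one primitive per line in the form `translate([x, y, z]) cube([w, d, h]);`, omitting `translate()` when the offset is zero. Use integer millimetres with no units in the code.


translate([470, 234, 0]) cube([85, 85, 1777]);
translate([2613, 234, 0]) cube([85, 85, 1777]);
translate([555, 234, 172]) cube([2058, 85, 73]);
translate([555, 234, 1458]) cube([2058, 85, 73]);
translate([685, 319, 78]) cube([110, 20, 1669]);
translate([925, 319, 78]) cube([110, 20, 1669]);
translate([1165, 319, 78]) cube([110, 20, 1669]);
translate([1405, 319, 78]) cube([110, 20, 1669]);
translate([1645, 319, 78]) cube([110, 20, 1669]);
translate([1885, 319, 78]) cube([110, 20, 1669]);
translate([2125, 319, 78]) cube([110, 20, 1669]);
translate([2365, 319, 78]) cube([110, 20, 1669]);


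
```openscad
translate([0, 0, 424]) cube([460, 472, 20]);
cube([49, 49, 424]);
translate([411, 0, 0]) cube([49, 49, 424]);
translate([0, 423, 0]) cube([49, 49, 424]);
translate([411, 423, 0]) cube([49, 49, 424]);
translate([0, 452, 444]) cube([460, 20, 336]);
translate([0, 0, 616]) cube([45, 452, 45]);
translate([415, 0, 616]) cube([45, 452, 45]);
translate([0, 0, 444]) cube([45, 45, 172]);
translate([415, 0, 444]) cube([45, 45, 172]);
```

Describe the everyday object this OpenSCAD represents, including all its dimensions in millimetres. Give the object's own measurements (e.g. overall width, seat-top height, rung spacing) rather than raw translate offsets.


A chair. The seat is a 460×472×20 mm slab with its top at z = 444 mm, on four 49×49 mm corner legs (flush with the seat edges, standing on z = 0). A flat backrest 20 mm thick, 336 mm tall, spans the full seat width and rises from the seat top along its +y edge, rear face flush with the rear of the seat. Two armrests of 45×45 mm section run along each side from the seat's front edge to the front of the backrest, top faces 217 mm above the seat top and outer faces flush with the seat's x-edges; a 45×45 mm post under the front of each armrest stands on the seat at the front corner.
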